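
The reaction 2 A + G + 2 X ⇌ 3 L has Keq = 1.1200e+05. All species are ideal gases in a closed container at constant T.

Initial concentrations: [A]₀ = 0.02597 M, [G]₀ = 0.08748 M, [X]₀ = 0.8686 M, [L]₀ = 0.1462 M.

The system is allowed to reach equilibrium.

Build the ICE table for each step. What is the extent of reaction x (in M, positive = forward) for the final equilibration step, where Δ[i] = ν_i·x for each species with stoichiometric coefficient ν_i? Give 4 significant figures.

x = 0.01248 M

Q₀ = 70.2 vs Keq = 1.1200e+05 ⇒ Q<K, forward
Step 1:
                    A           G           X           L
  init        0.02597     0.08748      0.8686      0.1462
  Δ          -0.02495    -0.01248    -0.02495     0.03743
  eq         0.001018       0.075      0.8436      0.1836
  solve Keq expr → x = 0.01248; check Q = 1.1200e+05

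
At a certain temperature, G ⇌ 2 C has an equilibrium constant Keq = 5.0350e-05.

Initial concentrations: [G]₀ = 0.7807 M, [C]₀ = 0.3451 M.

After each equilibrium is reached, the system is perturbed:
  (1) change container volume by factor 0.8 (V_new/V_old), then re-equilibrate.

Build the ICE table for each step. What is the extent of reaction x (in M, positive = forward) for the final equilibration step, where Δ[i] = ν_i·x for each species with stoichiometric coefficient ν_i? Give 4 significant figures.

Q₀ = 0.1525 vs Keq = 5.0350e-05 ⇒ Q>K, reverse
Step 1:
                    G           C
  I            0.7807      0.3451
  C            0.1691     -0.3382
  E            0.9498    0.006915
  solve Keq expr → x = -0.1691; check Q = 5.0350e-05
Then change container volume by factor 0.8 (V_new/V_old).
Step 2:
                    G           C
  I             1.187    0.008644
  C        4.5555e-04 -9.1111e-04
  E             1.188    0.007733
  solve Keq expr → x = -4.5555e-04; check Q = 5.0350e-05

x = -4.5555e-04 M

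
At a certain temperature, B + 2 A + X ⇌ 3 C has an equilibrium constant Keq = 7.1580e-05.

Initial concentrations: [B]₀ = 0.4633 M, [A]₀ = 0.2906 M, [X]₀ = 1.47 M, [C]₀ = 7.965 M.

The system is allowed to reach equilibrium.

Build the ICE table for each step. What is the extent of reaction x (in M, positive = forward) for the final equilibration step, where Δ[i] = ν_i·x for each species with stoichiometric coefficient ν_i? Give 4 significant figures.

x = -2.557 M

Q₀ = 8786 vs Keq = 7.1580e-05 ⇒ Q>K, reverse
Step 1:
                    B           A           X           C
  I            0.4633      0.2906        1.47       7.965
  C             2.557       5.114       2.557      -7.671
  E              3.02       5.405       4.027      0.2941
  solve Keq expr → x = -2.557; check Q = 7.1580e-05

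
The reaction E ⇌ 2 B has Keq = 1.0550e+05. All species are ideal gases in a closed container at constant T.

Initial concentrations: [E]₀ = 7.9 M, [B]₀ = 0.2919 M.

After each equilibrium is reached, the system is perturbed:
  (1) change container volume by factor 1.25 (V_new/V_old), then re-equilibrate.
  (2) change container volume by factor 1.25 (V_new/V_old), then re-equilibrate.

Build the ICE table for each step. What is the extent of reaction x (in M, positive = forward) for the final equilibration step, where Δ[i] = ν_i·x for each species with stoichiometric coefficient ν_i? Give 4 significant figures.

Q₀ = 0.01079 vs Keq = 1.0550e+05 ⇒ Q<K, forward
Step 1:
                  E         B
  init          7.9    0.2919
  Δ          -7.898      15.8
  eq       0.002453     16.09
  solve Keq expr → x = 7.898; check Q = 1.0550e+05
Then change container volume by factor 1.25 (V_new/V_old).
Step 2:
                  E         B
  init     0.001962     12.87
  Δ       -3.9229e-04 7.8458e-04
  eq        0.00157     12.87
  solve Keq expr → x = 3.9229e-04; check Q = 1.0550e+05
Then change container volume by factor 1.25 (V_new/V_old).
Step 3:
                  E         B
  init     0.001256      10.3
  Δ       -2.5112e-04 5.0224e-04
  eq       0.001005      10.3
  solve Keq expr → x = 2.5112e-04; check Q = 1.0550e+05

x = 2.5112e-04 M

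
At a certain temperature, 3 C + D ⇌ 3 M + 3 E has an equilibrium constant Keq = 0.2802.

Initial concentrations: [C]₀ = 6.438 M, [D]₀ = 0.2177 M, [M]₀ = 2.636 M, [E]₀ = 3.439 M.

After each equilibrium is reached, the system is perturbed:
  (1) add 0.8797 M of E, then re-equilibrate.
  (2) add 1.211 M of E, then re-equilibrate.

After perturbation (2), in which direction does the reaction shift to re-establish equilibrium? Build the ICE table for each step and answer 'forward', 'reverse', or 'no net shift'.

Q₀ = 12.82 vs Keq = 0.2802 ⇒ Q>K, reverse
Step 1:
                   C          D          M          E
  Initial      6.438     0.2177      2.636      3.439
  Change           1     0.3333         -1         -1
  Equil        7.438      0.551      1.636      2.439
  solve Keq expr → x = -0.3333; check Q = 0.2802
Then add 0.8797 M of E.
Step 2:
                   C          D          M          E
  Initial      7.438      0.551      1.636      3.319
  Change       0.238    0.07934     -0.238     -0.238
  Equil        7.676     0.6304      1.398      3.081
  solve Keq expr → x = -0.07934; check Q = 0.2802
Then add 1.211 M of E.
Step 3:
                   C          D          M          E
  Initial      7.676     0.6304      1.398      4.292
  Change      0.2507    0.08358    -0.2507    -0.2507
  Equil        7.927      0.714      1.147      4.041
  solve Keq expr → x = -0.08358; check Q = 0.2802

Direction: reverse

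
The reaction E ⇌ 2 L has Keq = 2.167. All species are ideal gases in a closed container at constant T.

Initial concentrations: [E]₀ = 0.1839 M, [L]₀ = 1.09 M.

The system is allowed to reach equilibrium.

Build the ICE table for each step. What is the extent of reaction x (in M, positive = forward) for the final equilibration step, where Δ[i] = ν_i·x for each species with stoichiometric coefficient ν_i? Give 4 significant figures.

Q₀ = 6.461 vs Keq = 2.167 ⇒ Q>K, reverse
Step 1:
                  E         L
  Initial    0.1839      1.09
  Change     0.1316   -0.2632
  Equil      0.3155    0.8268
  solve Keq expr → x = -0.1316; check Q = 2.167

x = -0.1316 M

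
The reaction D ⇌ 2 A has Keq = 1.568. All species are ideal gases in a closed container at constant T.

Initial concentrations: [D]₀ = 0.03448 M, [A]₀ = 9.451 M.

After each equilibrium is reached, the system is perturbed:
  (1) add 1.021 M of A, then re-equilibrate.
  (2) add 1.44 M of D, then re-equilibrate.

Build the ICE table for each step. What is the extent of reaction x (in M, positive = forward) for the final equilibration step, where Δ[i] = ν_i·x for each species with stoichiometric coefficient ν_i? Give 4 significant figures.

Q₀ = 2591 vs Keq = 1.568 ⇒ Q>K, reverse
Step 1:
                   D          A
  Initial    0.03448      9.451
  Change       3.542     -7.083
  Equil        3.576      2.368
  solve Keq expr → x = -3.542; check Q = 1.568
Then add 1.021 M of A.
Step 2:
                   D          A
  Initial      3.576      3.389
  Change      0.4398    -0.8796
  Equil        4.016      2.509
  solve Keq expr → x = -0.4398; check Q = 1.568
Then add 1.44 M of D.
Step 3:
                   D          A
  Initial      5.456      2.509
  Change      -0.183      0.366
  Equil        5.273      2.875
  solve Keq expr → x = 0.183; check Q = 1.568

x = 0.183 M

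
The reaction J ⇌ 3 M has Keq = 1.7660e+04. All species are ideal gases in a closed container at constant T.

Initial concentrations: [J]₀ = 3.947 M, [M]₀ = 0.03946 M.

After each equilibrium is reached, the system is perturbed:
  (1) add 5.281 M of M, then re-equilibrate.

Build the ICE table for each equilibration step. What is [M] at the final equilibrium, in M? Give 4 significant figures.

Q₀ = 1.5567e-05 vs Keq = 1.7660e+04 ⇒ Q<K, forward
Step 1:
                    J           M
  init          3.947     0.03946
  Δ            -3.858       11.57
  eq          0.08871       11.61
  solve Keq expr → x = 3.858; check Q = 1.7660e+04
Then add 5.281 M of M.
Step 2:
                    J           M
  init        0.08871        16.9
  Δ            0.1615     -0.4846
  eq           0.2503       16.41
  solve Keq expr → x = -0.1615; check Q = 1.7660e+04

[M]_eq = 16.41 M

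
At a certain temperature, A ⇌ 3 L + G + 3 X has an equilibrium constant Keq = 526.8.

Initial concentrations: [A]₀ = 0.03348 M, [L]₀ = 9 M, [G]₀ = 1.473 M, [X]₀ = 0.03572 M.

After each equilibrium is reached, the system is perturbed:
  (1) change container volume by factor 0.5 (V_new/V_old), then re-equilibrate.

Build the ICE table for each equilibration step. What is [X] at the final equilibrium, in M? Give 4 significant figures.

Q₀ = 1.462 vs Keq = 526.8 ⇒ Q<K, forward
Step 1:
                  A         L         G         X
  init      0.03348         9     1.473   0.03572
  Δ         -0.0294   0.08821    0.0294   0.08821
  eq       0.004075     9.088     1.502    0.1239
  solve Keq expr → x = 0.0294; check Q = 526.8
Then change container volume by factor 0.5 (V_new/V_old).
Step 2:
                  A         L         G         X
  init      0.00815     18.18     3.005    0.2479
  Δ         0.04385   -0.1315  -0.04385   -0.1315
  eq          0.052     18.04     2.961    0.1163
  solve Keq expr → x = -0.04385; check Q = 526.8

[X]_eq = 0.1163 M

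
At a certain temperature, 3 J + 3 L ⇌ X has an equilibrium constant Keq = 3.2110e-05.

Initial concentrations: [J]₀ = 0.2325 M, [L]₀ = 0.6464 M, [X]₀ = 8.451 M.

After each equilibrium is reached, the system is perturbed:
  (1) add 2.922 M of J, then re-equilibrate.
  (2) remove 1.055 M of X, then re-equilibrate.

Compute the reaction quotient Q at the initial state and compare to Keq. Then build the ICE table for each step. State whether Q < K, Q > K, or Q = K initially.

Q₀ = 2490 vs Keq = 3.2110e-05 ⇒ Q>K, reverse
Step 1:
                    J           L           X
  Initial      0.2325      0.6464       8.451
  Change        7.139       7.139       -2.38
  Equil         7.372       7.786       6.071
  solve Keq expr → x = -2.38; check Q = 3.2110e-05
Then add 2.922 M of J.
Step 2:
                    J           L           X
  Initial       10.29       7.786       6.071
  Change       -1.276      -1.276      0.4253
  Equil         9.018        6.51       6.497
  solve Keq expr → x = 0.4253; check Q = 3.2110e-05
Then remove 1.055 M of X.
Step 3:
                    J           L           X
  Initial       9.018        6.51       5.442
  Change      -0.2047     -0.2047     0.06824
  Equil         8.813       6.305        5.51
  solve Keq expr → x = 0.06824; check Q = 3.2110e-05

Q₀ = 2490; Q > K (proceeds reverse)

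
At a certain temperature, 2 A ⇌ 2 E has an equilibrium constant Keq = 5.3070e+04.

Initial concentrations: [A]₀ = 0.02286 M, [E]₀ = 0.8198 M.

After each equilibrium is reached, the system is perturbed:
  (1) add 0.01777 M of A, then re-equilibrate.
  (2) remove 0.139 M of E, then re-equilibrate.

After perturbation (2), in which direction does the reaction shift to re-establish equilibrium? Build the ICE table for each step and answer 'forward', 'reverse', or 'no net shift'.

Direction: forward

Q₀ = 1286 vs Keq = 5.3070e+04 ⇒ Q<K, forward
Step 1:
                  A         E
  Initial   0.02286    0.8198
  Change   -0.01922   0.01922
  Equil    0.003642     0.839
  solve Keq expr → x = 0.009609; check Q = 5.3070e+04
Then add 0.01777 M of A.
Step 2:
                  A         E
  Initial   0.02141     0.839
  Change   -0.01769   0.01769
  Equil    0.003719    0.8567
  solve Keq expr → x = 0.008847; check Q = 5.3070e+04
Then remove 0.139 M of E.
Step 3:
                  A         E
  Initial  0.003719    0.7177
  Change  -6.0077e-04 6.0077e-04
  Equil    0.003118    0.7183
  solve Keq expr → x = 3.0039e-04; check Q = 5.3070e+04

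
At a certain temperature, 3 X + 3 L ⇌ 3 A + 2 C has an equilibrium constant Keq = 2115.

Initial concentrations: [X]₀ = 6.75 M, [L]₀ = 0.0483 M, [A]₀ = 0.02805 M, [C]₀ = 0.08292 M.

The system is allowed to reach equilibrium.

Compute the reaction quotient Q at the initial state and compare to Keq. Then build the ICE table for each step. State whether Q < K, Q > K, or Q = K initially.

Q₀ = 4.3789e-06 vs Keq = 2115 ⇒ Q<K, forward
Step 1:
                   X          L          A          C
  I             6.75     0.0483    0.02805    0.08292
  C         -0.04809   -0.04809    0.04809    0.03206
  E            6.702 2.0928e-04    0.07614      0.115
  solve Keq expr → x = 0.01603; check Q = 2115

Q₀ = 4.3789e-06; Q < K (proceeds forward)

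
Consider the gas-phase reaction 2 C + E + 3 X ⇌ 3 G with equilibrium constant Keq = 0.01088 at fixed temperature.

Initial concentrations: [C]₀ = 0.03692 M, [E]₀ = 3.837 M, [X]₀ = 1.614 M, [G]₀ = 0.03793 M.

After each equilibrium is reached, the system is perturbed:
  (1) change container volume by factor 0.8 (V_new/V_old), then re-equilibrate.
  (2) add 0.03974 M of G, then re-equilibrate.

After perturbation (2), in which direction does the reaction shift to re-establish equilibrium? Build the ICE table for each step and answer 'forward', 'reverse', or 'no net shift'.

Q₀ = 0.002482 vs Keq = 0.01088 ⇒ Q<K, forward
Step 1:
                   C          E          X          G
  init       0.03692      3.837      1.614    0.03793
  Δ        -0.008873  -0.004436   -0.01331    0.01331
  eq         0.02805      3.833      1.601    0.05124
  solve Keq expr → x = 0.004436; check Q = 0.01088
Then change container volume by factor 0.8 (V_new/V_old).
Step 2:
                   C          E          X          G
  init       0.03506      4.791      2.001    0.06405
  Δ        -0.005134  -0.002567  -0.007701   0.007701
  eq         0.02992      4.788      1.993    0.07175
  solve Keq expr → x = 0.002567; check Q = 0.01088
Then add 0.03974 M of G.
Step 3:
                   C          E          X          G
  init       0.02992      4.788      1.993     0.1115
  Δ          0.01293   0.006466     0.0194    -0.0194
  eq         0.04286      4.795      2.013    0.09209
  solve Keq expr → x = -0.006466; check Q = 0.01088

Direction: reverse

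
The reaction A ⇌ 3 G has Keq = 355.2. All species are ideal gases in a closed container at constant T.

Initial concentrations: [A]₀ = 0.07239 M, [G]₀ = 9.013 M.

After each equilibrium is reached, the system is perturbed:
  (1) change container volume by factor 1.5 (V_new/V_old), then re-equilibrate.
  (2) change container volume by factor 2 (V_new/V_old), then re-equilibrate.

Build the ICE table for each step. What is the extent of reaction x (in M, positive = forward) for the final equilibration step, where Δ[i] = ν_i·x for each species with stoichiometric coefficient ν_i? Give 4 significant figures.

x = 0.1154 M

Q₀ = 1.0114e+04 vs Keq = 355.2 ⇒ Q>K, reverse
Step 1:
                  A         G
  Initial   0.07239     9.013
  Change     0.7726    -2.318
  Equil       0.845     6.695
  solve Keq expr → x = -0.7726; check Q = 355.2
Then change container volume by factor 1.5 (V_new/V_old).
Step 2:
                  A         G
  Initial    0.5633     4.464
  Change    -0.1987     0.596
  Equil      0.3646      5.06
  solve Keq expr → x = 0.1987; check Q = 355.2
Then change container volume by factor 2 (V_new/V_old).
Step 3:
                  A         G
  Initial    0.1823      2.53
  Change    -0.1154    0.3461
  Equil     0.06696     2.876
  solve Keq expr → x = 0.1154; check Q = 355.2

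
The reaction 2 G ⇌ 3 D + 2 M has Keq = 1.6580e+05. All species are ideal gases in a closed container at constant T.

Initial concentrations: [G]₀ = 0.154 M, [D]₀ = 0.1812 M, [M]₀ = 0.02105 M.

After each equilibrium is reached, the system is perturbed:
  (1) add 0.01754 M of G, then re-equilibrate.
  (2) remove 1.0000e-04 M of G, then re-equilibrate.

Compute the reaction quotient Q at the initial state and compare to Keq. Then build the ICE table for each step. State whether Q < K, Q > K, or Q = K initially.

Q₀ = 1.1116e-04; Q < K (proceeds forward)

Q₀ = 1.1116e-04 vs Keq = 1.6580e+05 ⇒ Q<K, forward
Step 1:
                    G           D           M
  init          0.154      0.1812     0.02105
  Δ           -0.1539      0.2308      0.1539
  eq       1.1363e-04       0.412      0.1749
  solve Keq expr → x = 0.07694; check Q = 1.6580e+05
Then add 0.01754 M of G.
Step 2:
                    G           D           M
  init        0.01765       0.412      0.1749
  Δ          -0.01752     0.02627     0.01752
  eq       1.3715e-04      0.4383      0.1925
  solve Keq expr → x = 0.008758; check Q = 1.6580e+05
Then remove 1.0000e-04 M of G.
Step 3:
                    G           D           M
  init     3.7150e-05      0.4383      0.1925
  Δ        9.9859e-05 -1.4979e-04 -9.9859e-05
  eq       1.3701e-04      0.4382      0.1924
  solve Keq expr → x = -4.9929e-05; check Q = 1.6580e+05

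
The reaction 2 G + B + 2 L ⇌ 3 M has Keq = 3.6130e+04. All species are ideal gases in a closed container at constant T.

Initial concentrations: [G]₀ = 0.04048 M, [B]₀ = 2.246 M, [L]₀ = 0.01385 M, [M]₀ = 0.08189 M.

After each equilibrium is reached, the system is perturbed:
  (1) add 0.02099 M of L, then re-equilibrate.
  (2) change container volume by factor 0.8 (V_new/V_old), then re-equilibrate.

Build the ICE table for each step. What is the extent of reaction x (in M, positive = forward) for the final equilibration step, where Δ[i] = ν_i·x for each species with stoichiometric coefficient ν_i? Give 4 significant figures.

Q₀ = 777.9 vs Keq = 3.6130e+04 ⇒ Q<K, forward
Step 1:
                    G           B           L           M
  I           0.04048       2.246     0.01385     0.08189
  C          -0.01031   -0.005156    -0.01031     0.01547
  E           0.03017       2.241    0.003539     0.09736
  solve Keq expr → x = 0.005156; check Q = 3.6130e+04
Then add 0.02099 M of L.
Step 2:
                    G           B           L           M
  I           0.03017       2.241     0.02453     0.09736
  C          -0.01494   -0.007472    -0.01494     0.02242
  E           0.01522       2.233    0.009585      0.1198
  solve Keq expr → x = 0.007472; check Q = 3.6130e+04
Then change container volume by factor 0.8 (V_new/V_old).
Step 3:
                    G           B           L           M
  I           0.01903       2.792     0.01198      0.1497
  C         -0.001409 -7.0436e-04   -0.001409    0.002113
  E           0.01762       2.791     0.01057      0.1518
  solve Keq expr → x = 7.0436e-04; check Q = 3.6130e+04

x = 7.0436e-04 M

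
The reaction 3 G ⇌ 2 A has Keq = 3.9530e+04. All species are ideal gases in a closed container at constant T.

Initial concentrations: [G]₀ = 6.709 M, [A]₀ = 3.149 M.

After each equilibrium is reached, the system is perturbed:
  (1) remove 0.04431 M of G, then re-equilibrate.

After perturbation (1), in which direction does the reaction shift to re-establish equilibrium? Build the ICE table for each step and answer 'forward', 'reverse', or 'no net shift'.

Direction: reverse

Q₀ = 0.03284 vs Keq = 3.9530e+04 ⇒ Q<K, forward
Step 1:
                    G           A
  init          6.709       3.149
  Δ            -6.596       4.397
  eq           0.1129       7.546
  solve Keq expr → x = 2.199; check Q = 3.9530e+04
Then remove 0.04431 M of G.
Step 2:
                    G           A
  init        0.06863       7.546
  Δ           0.04402    -0.02934
  eq           0.1126       7.517
  solve Keq expr → x = -0.01467; check Q = 3.9530e+04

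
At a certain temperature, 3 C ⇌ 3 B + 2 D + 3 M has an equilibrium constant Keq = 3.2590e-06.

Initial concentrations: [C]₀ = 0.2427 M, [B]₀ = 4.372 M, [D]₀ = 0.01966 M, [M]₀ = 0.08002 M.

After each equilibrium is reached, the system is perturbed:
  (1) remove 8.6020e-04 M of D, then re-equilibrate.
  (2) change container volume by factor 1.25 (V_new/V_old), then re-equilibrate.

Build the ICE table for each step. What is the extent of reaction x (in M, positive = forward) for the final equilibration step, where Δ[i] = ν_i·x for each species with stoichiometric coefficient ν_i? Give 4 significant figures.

x = 5.4235e-04 M

Q₀ = 0.001158 vs Keq = 3.2590e-06 ⇒ Q>K, reverse
Step 1:
                  C         B         D         M
  init       0.2427     4.372   0.01966   0.08002
  Δ         0.02616  -0.02616  -0.01744  -0.02616
  eq         0.2689     4.346  0.002222   0.05386
  solve Keq expr → x = -0.008719; check Q = 3.2590e-06
Then remove 8.6020e-04 M of D.
Step 2:
                  C         B         D         M
  init       0.2689     4.346  0.001362   0.05386
  Δ       -0.001163  0.001163 7.7532e-04  0.001163
  eq         0.2677     4.347  0.002137   0.05503
  solve Keq expr → x = 3.8766e-04; check Q = 3.2590e-06
Then change container volume by factor 1.25 (V_new/V_old).
Step 3:
                  C         B         D         M
  init       0.2142     3.478   0.00171   0.04402
  Δ       -0.001627  0.001627  0.001085  0.001627
  eq         0.2125     3.479  0.002795   0.04565
  solve Keq expr → x = 5.4235e-04; check Q = 3.2590e-06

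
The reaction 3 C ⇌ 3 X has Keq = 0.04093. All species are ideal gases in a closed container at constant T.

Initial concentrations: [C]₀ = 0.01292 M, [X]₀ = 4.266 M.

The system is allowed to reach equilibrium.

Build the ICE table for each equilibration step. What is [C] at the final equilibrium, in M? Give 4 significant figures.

Q₀ = 3.5998e+07 vs Keq = 0.04093 ⇒ Q>K, reverse
Step 1:
                    C           X
  Initial     0.01292       4.266
  Change        3.169      -3.169
  Equil         3.182       1.097
  solve Keq expr → x = -1.056; check Q = 0.04093

[C]_eq = 3.182 M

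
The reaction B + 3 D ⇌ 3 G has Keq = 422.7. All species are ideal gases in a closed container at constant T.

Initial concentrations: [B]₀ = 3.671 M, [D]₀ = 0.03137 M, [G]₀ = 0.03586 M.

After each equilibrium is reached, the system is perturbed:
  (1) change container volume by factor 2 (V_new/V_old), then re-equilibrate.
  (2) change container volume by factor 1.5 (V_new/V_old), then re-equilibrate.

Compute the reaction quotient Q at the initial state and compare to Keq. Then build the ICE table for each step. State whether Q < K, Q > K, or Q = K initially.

Q₀ = 0.4069; Q < K (proceeds forward)

Q₀ = 0.4069 vs Keq = 422.7 ⇒ Q<K, forward
Step 1:
                  B         D         G
  I           3.671   0.03137   0.03586
  C       -0.008674  -0.02602   0.02602
  E           3.662  0.005349   0.06188
  solve Keq expr → x = 0.008674; check Q = 422.7
Then change container volume by factor 2 (V_new/V_old).
Step 2:
                  B         D         G
  I           1.831  0.002675   0.03094
  C       2.0893e-04 6.2680e-04 -6.2680e-04
  E           1.831  0.003301   0.03031
  solve Keq expr → x = -2.0893e-04; check Q = 422.7
Then change container volume by factor 1.5 (V_new/V_old).
Step 3:
                  B         D         G
  I           1.221  0.002201   0.02021
  C       9.4382e-05 2.8314e-04 -2.8314e-04
  E           1.221  0.002484   0.01993
  solve Keq expr → x = -9.4382e-05; check Q = 422.7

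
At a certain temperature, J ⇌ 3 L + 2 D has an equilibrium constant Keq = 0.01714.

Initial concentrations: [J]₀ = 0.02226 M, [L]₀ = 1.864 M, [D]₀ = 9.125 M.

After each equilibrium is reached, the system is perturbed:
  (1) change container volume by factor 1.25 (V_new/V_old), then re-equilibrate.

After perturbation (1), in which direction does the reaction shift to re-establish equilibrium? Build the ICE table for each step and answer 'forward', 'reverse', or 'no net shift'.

Direction: forward

Q₀ = 2.4226e+04 vs Keq = 0.01714 ⇒ Q>K, reverse
Step 1:
                  J         L         D
  I         0.02226     1.864     9.125
  C          0.6028    -1.809    -1.206
  E          0.6251   0.05549     7.919
  solve Keq expr → x = -0.6028; check Q = 0.01714
Then change container volume by factor 1.25 (V_new/V_old).
Step 2:
                  J         L         D
  I          0.5001   0.04439     6.335
  C       -0.005039   0.01512   0.01008
  E           0.495   0.05951     6.346
  solve Keq expr → x = 0.005039; check Q = 0.01714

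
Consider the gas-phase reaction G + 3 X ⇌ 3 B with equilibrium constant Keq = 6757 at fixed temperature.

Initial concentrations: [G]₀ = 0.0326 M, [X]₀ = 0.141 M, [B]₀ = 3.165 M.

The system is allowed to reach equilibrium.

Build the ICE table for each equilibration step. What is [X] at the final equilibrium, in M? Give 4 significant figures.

Q₀ = 3.4693e+05 vs Keq = 6757 ⇒ Q>K, reverse
Step 1:
                   G          X          B
  Initial     0.0326      0.141      3.165
  Change     0.06616     0.1985    -0.1985
  Equil      0.09876     0.3395      2.967
  solve Keq expr → x = -0.06616; check Q = 6757

[X]_eq = 0.3395 M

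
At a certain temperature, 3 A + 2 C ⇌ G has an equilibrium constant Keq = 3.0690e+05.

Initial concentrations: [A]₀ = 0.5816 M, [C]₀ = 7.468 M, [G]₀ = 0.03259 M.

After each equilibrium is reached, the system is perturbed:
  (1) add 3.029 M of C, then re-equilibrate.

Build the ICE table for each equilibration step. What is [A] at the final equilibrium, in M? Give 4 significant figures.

[A]_eq = 0.001931 M

Q₀ = 0.00297 vs Keq = 3.0690e+05 ⇒ Q<K, forward
Step 1:
                    A           C           G
  Initial      0.5816       7.468     0.03259
  Change      -0.5792     -0.3861      0.1931
  Equil      0.002447       7.082      0.2256
  solve Keq expr → x = 0.1931; check Q = 3.0690e+05
Then add 3.029 M of C.
Step 2:
                    A           C           G
  Initial    0.002447       10.11      0.2256
  Change  -5.1663e-04 -3.4442e-04  1.7221e-04
  Equil      0.001931       10.11      0.2258
  solve Keq expr → x = 1.7221e-04; check Q = 3.0690e+05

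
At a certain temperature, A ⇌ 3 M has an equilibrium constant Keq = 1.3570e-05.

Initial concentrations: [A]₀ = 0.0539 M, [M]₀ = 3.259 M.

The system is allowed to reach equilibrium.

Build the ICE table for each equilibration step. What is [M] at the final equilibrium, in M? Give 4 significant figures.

Q₀ = 642.2 vs Keq = 1.3570e-05 ⇒ Q>K, reverse
Step 1:
                    A           M
  Initial      0.0539       3.259
  Change        1.078      -3.234
  Equil         1.132     0.02486
  solve Keq expr → x = -1.078; check Q = 1.3570e-05

[M]_eq = 0.02486 M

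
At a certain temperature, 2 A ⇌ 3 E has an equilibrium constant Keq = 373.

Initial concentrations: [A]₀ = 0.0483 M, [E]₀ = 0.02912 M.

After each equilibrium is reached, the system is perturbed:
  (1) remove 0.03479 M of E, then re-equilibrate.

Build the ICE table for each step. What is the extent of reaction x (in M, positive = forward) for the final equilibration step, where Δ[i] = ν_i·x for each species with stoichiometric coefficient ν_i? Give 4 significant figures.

Q₀ = 0.01058 vs Keq = 373 ⇒ Q<K, forward
Step 1:
                    A           E
  I            0.0483     0.02912
  C          -0.04668     0.07003
  E          0.001616     0.09915
  solve Keq expr → x = 0.02334; check Q = 373
Then remove 0.03479 M of E.
Step 2:
                    A           E
  I          0.001616     0.06436
  C       -7.4887e-04    0.001123
  E        8.6755e-04     0.06548
  solve Keq expr → x = 3.7443e-04; check Q = 373

x = 3.7443e-04 M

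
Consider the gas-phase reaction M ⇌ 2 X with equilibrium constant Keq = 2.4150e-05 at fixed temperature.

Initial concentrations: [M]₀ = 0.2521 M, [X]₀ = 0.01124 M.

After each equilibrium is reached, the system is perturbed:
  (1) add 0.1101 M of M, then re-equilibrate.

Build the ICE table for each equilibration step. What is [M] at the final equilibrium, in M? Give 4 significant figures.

[M]_eq = 0.3663 M

Q₀ = 5.0114e-04 vs Keq = 2.4150e-05 ⇒ Q>K, reverse
Step 1:
                  M         X
  Initial    0.2521   0.01124
  Change   0.004376 -0.008751
  Equil      0.2565  0.002489
  solve Keq expr → x = -0.004376; check Q = 2.4150e-05
Then add 0.1101 M of M.
Step 2:
                  M         X
  Initial    0.3666  0.002489
  Change  -2.4281e-04 4.8563e-04
  Equil      0.3663  0.002974
  solve Keq expr → x = 2.4281e-04; check Q = 2.4150e-05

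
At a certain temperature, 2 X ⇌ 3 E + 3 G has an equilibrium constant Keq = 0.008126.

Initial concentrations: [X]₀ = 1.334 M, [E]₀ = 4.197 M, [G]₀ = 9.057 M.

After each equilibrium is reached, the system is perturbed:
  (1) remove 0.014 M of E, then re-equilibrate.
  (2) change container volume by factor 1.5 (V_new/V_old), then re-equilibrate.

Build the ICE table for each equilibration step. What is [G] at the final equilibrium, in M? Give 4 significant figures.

Q₀ = 3.0864e+04 vs Keq = 0.008126 ⇒ Q>K, reverse
Step 1:
                  X         E         G
  Initial     1.334     4.197     9.057
  Change      2.729    -4.094    -4.094
  Equil       4.063    0.1031     4.963
  solve Keq expr → x = -1.365; check Q = 0.008126
Then remove 0.014 M of E.
Step 2:
                  X         E         G
  Initial     4.063   0.08915     4.963
  Change  -0.009044   0.01357   0.01357
  Equil       4.054    0.1027     4.977
  solve Keq expr → x = 0.004522; check Q = 0.008126
Then change container volume by factor 1.5 (V_new/V_old).
Step 3:
                  X         E         G
  Initial     2.703   0.06847     3.318
  Change   -0.03106   0.04658   0.04658
  Equil       2.672    0.1151     3.364
  solve Keq expr → x = 0.01553; check Q = 0.008126

[G]_eq = 3.364 M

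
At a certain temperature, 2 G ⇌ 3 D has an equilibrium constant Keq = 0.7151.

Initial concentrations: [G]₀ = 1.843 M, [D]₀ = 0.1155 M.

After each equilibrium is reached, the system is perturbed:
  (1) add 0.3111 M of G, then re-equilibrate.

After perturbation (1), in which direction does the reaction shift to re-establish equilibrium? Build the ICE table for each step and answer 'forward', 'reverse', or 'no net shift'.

Direction: forward

Q₀ = 4.5362e-04 vs Keq = 0.7151 ⇒ Q<K, forward
Step 1:
                  G         D
  init        1.843    0.1155
  Δ         -0.6089    0.9134
  eq          1.234     1.029
  solve Keq expr → x = 0.3045; check Q = 0.7151
Then add 0.3111 M of G.
Step 2:
                  G         D
  init        1.545     1.029
  Δ        -0.08234    0.1235
  eq          1.463     1.152
  solve Keq expr → x = 0.04117; check Q = 0.7151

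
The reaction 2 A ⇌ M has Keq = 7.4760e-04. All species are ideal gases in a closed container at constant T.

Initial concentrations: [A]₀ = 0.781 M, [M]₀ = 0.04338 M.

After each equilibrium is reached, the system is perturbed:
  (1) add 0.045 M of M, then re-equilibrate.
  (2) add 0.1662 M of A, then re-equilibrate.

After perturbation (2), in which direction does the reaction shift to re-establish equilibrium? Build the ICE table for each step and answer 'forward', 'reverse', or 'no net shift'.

Q₀ = 0.07112 vs Keq = 7.4760e-04 ⇒ Q>K, reverse
Step 1:
                   A          M
  I            0.781    0.04338
  C          0.08564   -0.04282
  E           0.8666 5.6149e-04
  solve Keq expr → x = -0.04282; check Q = 7.4760e-04
Then add 0.045 M of M.
Step 2:
                   A          M
  I           0.8666    0.04556
  C          0.08976   -0.04488
  E           0.9564 6.8382e-04
  solve Keq expr → x = -0.04488; check Q = 7.4760e-04
Then add 0.1662 M of A.
Step 3:
                   A          M
  I            1.123 6.8382e-04
  C       -5.1490e-04 2.5745e-04
  E            1.122 9.4127e-04
  solve Keq expr → x = 2.5745e-04; check Q = 7.4760e-04

Direction: forward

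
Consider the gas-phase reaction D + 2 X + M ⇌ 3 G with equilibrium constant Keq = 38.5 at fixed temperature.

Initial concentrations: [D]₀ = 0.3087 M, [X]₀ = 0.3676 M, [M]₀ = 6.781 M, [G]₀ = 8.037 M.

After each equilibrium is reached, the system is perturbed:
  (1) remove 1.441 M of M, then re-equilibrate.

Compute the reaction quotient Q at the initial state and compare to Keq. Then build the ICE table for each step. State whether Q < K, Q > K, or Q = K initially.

Q₀ = 1835 vs Keq = 38.5 ⇒ Q>K, reverse
Step 1:
                   D          X          M          G
  init        0.3087     0.3676      6.781      8.037
  Δ            0.429      0.858      0.429     -1.287
  eq          0.7377      1.226       7.21       6.75
  solve Keq expr → x = -0.429; check Q = 38.5
Then remove 1.441 M of M.
Step 2:
                   D          X          M          G
  init        0.7377      1.226      5.769       6.75
  Δ          0.03711    0.07422    0.03711    -0.1113
  eq          0.7748        1.3      5.806      6.639
  solve Keq expr → x = -0.03711; check Q = 38.5

Q₀ = 1835; Q > K (proceeds reverse)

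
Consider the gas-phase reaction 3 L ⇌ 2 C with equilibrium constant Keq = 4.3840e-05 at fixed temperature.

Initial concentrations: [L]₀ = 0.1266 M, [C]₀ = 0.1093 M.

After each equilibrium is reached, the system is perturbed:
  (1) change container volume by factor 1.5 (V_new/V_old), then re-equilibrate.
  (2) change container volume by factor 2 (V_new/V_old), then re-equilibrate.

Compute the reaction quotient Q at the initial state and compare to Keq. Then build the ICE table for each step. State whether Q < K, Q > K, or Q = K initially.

Q₀ = 5.888; Q > K (proceeds reverse)

Q₀ = 5.888 vs Keq = 4.3840e-05 ⇒ Q>K, reverse
Step 1:
                   L          C
  I           0.1266     0.1093
  C           0.1624    -0.1083
  E            0.289   0.001029
  solve Keq expr → x = -0.05414; check Q = 4.3840e-05
Then change container volume by factor 1.5 (V_new/V_old).
Step 2:
                   L          C
  I           0.1927 6.8581e-04
  C       1.8755e-04 -1.2503e-04
  E           0.1929 5.6078e-04
  solve Keq expr → x = -6.2516e-05; check Q = 4.3840e-05
Then change container volume by factor 2 (V_new/V_old).
Step 3:
                   L          C
  I          0.09643 2.8039e-04
  C       1.2262e-04 -8.1746e-05
  E          0.09655 1.9864e-04
  solve Keq expr → x = -4.0873e-05; check Q = 4.3840e-05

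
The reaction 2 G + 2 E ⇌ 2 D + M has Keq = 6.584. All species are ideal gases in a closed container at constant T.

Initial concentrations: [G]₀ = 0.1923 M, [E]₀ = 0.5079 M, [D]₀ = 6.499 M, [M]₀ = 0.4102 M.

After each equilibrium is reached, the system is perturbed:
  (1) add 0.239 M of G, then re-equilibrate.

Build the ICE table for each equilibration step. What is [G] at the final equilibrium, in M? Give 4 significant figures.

Q₀ = 1816 vs Keq = 6.584 ⇒ Q>K, reverse
Step 1:
                    G           E           D           M
  I            0.1923      0.5079       6.499      0.4102
  C            0.5689      0.5689     -0.5689     -0.2844
  E            0.7612       1.077        5.93      0.1258
  solve Keq expr → x = -0.2844; check Q = 6.584
Then add 0.239 M of G.
Step 2:
                    G           E           D           M
  I                 1       1.077        5.93      0.1258
  C          -0.06968    -0.06968     0.06968     0.03484
  E            0.9305       1.007           6      0.1606
  solve Keq expr → x = 0.03484; check Q = 6.584

[G]_eq = 0.9305 M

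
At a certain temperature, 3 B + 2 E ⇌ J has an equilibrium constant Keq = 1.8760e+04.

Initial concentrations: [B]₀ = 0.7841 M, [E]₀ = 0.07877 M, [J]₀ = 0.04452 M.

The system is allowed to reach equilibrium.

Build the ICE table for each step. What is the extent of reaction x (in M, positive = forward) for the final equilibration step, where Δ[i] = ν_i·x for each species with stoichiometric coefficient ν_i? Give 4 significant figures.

Q₀ = 14.88 vs Keq = 1.8760e+04 ⇒ Q<K, forward
Step 1:
                   B          E          J
  I           0.7841    0.07877    0.04452
  C          -0.1125   -0.07497    0.03749
  E           0.6716   0.003798    0.08201
  solve Keq expr → x = 0.03749; check Q = 1.8760e+04

x = 0.03749 M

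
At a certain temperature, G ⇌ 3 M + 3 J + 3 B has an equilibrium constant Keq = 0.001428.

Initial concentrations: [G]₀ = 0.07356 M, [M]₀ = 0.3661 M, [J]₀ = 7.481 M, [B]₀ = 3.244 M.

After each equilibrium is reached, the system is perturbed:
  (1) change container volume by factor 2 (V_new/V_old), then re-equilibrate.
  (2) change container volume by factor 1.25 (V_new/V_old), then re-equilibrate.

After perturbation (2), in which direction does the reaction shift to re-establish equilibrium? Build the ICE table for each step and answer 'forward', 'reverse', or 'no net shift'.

Q₀ = 9534 vs Keq = 0.001428 ⇒ Q>K, reverse
Step 1:
                    G           M           J           B
  I           0.07356      0.3661       7.481       3.244
  C             0.121     -0.3629     -0.3629     -0.3629
  E            0.1945    0.003182       7.118       2.881
  solve Keq expr → x = -0.121; check Q = 0.001428
Then change container volume by factor 2 (V_new/V_old).
Step 2:
                    G           M           J           B
  I           0.09727    0.001591       3.559       1.441
  C         -0.002777    0.008332    0.008332    0.008332
  E           0.09449    0.009923       3.567       1.449
  solve Keq expr → x = 0.002777; check Q = 0.001428
Then change container volume by factor 1.25 (V_new/V_old).
Step 3:
                    G           M           J           B
  I           0.07559    0.007939       2.854       1.159
  C         -0.002072    0.006215    0.006215    0.006215
  E           0.07352     0.01415        2.86       1.165
  solve Keq expr → x = 0.002072; check Q = 0.001428

Direction: forward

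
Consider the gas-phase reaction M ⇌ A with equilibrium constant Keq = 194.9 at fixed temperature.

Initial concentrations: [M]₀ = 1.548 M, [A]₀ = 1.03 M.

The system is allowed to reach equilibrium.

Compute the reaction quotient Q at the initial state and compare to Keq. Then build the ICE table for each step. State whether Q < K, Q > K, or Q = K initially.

Q₀ = 0.6654; Q < K (proceeds forward)

Q₀ = 0.6654 vs Keq = 194.9 ⇒ Q<K, forward
Step 1:
                   M          A
  Initial      1.548       1.03
  Change      -1.535      1.535
  Equil      0.01316      2.565
  solve Keq expr → x = 1.535; check Q = 194.9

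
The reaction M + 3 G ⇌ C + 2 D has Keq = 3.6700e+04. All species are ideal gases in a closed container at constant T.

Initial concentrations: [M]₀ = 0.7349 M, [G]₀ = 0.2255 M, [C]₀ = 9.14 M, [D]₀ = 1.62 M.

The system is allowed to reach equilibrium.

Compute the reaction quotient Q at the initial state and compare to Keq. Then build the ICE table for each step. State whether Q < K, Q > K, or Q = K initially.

Q₀ = 2846; Q < K (proceeds forward)

Q₀ = 2846 vs Keq = 3.6700e+04 ⇒ Q<K, forward
Step 1:
                    M           G           C           D
  I            0.7349      0.2255        9.14        1.62
  C          -0.04133      -0.124     0.04133     0.08267
  E            0.6936      0.1015       9.181       1.703
  solve Keq expr → x = 0.04133; check Q = 3.6700e+04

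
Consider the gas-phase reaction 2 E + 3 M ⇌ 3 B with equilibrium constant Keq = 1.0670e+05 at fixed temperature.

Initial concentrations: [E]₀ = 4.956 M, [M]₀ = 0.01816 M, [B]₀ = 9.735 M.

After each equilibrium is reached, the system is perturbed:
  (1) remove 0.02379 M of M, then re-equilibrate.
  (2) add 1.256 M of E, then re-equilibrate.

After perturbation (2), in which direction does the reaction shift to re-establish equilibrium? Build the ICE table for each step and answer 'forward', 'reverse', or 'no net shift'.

Direction: forward

Q₀ = 6.2719e+06 vs Keq = 1.0670e+05 ⇒ Q>K, reverse
Step 1:
                  E         M         B
  I           4.956   0.01816     9.735
  C          0.0345   0.05175  -0.05175
  E            4.99   0.06991     9.683
  solve Keq expr → x = -0.01725; check Q = 1.0670e+05
Then remove 0.02379 M of M.
Step 2:
                  E         M         B
  I            4.99   0.04612     9.683
  C         0.01565   0.02348  -0.02348
  E           5.006   0.06959      9.66
  solve Keq expr → x = -0.007825; check Q = 1.0670e+05
Then add 1.256 M of E.
Step 3:
                  E         M         B
  I           6.262   0.06959      9.66
  C       -0.006366 -0.009548  0.009548
  E           6.256   0.06005     9.669
  solve Keq expr → x = 0.003183; check Q = 1.0670e+05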